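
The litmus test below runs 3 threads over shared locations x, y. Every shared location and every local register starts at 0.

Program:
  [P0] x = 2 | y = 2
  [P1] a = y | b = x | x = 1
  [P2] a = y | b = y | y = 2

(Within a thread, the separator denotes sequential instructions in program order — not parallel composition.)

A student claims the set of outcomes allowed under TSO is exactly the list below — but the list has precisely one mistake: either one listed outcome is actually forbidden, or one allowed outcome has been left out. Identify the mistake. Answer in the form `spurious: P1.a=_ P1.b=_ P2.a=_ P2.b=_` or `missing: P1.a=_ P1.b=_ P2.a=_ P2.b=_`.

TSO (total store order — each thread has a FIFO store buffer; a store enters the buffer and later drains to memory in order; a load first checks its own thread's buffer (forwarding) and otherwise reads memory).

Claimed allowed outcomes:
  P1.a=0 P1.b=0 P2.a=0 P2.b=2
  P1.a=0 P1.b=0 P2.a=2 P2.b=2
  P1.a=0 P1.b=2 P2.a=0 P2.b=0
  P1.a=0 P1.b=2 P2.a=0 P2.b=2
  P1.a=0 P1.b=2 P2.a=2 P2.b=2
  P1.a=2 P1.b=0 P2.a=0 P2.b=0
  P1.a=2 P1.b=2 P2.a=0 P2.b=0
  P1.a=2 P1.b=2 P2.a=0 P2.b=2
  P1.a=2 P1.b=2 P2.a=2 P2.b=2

outcome vector order: (P1.a,P1.b,P2.a,P2.b)
under TSO → <0 0 0 0>, <0 0 0 2>, <0 0 2 2>, <0 2 0 0>, <0 2 0 2>, <0 2 2 2>, <2 0 0 0>, <2 2 0 0>, <2 2 0 2>, <2 2 2 2>
TSO∖claimed = {<0 0 0 0>}

missing: P1.a=0 P1.b=0 P2.a=0 P2.b=0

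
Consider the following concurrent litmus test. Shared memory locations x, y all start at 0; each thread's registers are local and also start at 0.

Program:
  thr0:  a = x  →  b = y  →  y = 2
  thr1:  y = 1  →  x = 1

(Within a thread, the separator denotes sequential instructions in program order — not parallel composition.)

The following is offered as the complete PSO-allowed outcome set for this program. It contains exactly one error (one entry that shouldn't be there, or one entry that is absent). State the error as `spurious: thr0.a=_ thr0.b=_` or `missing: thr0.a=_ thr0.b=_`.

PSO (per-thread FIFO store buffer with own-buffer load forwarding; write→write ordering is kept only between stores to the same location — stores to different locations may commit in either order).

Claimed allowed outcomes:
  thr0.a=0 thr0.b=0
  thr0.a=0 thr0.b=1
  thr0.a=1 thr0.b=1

missing: thr0.a=1 thr0.b=0

outcome vector order: (thr0.a,thr0.b)
PSO: 4 outcomes — {00; 01; 10; 11}
PSO∖claimed = {10}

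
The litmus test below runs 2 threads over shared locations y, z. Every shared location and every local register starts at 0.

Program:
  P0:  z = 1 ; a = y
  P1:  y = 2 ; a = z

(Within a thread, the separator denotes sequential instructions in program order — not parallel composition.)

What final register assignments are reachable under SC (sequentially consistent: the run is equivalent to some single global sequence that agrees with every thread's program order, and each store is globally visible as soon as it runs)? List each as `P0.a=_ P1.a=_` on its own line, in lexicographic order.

outcome vector order: (P0.a,P1.a)
|SC outcomes| = 3

P0.a=0 P1.a=1
P0.a=2 P1.a=0
P0.a=2 P1.a=1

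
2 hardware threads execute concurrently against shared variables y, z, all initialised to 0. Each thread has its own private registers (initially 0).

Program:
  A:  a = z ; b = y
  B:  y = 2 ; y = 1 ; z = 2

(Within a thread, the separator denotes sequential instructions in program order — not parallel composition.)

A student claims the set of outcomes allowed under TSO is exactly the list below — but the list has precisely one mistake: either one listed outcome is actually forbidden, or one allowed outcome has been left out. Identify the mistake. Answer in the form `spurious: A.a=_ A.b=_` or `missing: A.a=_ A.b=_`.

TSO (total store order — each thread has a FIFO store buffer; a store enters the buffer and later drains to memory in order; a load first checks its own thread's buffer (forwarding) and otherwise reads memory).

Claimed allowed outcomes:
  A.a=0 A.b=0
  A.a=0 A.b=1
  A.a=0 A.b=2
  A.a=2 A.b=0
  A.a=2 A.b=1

outcome vector order: (A.a,A.b)
TSO (4): 0/0; 0/1; 0/2; 2/1
claimed∖TSO = {2/0}

spurious: A.a=2 A.b=0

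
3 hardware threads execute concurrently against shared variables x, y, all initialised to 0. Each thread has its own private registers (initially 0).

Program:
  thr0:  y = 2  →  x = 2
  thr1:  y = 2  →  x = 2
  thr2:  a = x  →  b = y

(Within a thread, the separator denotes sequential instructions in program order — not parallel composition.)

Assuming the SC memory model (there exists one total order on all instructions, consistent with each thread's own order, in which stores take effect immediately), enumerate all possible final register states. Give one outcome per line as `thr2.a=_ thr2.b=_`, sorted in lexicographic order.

thr2.a=0 thr2.b=0
thr2.a=0 thr2.b=2
thr2.a=2 thr2.b=2

outcome vector order: (thr2.a,thr2.b)
|SC outcomes| = 3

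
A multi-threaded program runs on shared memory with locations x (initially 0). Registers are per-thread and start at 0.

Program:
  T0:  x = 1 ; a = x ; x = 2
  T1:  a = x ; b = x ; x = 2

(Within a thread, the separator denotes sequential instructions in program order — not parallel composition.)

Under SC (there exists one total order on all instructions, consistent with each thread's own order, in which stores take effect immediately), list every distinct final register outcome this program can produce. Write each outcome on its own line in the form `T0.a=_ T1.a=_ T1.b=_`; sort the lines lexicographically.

outcome vector order: (T0.a,T1.a,T1.b)
|SC outcomes| = 9

T0.a=1 T1.a=0 T1.b=0
T0.a=1 T1.a=0 T1.b=1
T0.a=1 T1.a=0 T1.b=2
T0.a=1 T1.a=1 T1.b=1
T0.a=1 T1.a=1 T1.b=2
T0.a=1 T1.a=2 T1.b=2
T0.a=2 T1.a=0 T1.b=0
T0.a=2 T1.a=0 T1.b=1
T0.a=2 T1.a=1 T1.b=1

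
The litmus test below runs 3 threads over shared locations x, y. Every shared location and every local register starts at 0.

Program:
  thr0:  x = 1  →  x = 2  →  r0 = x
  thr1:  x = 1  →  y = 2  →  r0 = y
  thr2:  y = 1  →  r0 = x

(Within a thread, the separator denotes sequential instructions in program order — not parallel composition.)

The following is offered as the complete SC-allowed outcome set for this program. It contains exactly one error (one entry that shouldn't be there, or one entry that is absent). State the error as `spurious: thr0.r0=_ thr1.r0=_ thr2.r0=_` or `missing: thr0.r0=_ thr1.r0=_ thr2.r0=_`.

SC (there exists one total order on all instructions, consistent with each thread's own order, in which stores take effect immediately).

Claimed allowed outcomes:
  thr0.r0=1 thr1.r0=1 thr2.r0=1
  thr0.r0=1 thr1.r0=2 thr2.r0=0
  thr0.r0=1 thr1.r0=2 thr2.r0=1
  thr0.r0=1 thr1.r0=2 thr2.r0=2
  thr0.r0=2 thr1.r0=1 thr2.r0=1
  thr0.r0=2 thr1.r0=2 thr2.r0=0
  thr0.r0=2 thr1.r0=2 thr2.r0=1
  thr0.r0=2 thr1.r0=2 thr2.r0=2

missing: thr0.r0=2 thr1.r0=1 thr2.r0=2

outcome vector order: (thr0.r0,thr1.r0,thr2.r0)
SC (9): 1/1/1, 1/2/0, 1/2/1, 1/2/2, 2/1/1, 2/1/2, 2/2/0, 2/2/1, 2/2/2
SC∖claimed = {2/1/2}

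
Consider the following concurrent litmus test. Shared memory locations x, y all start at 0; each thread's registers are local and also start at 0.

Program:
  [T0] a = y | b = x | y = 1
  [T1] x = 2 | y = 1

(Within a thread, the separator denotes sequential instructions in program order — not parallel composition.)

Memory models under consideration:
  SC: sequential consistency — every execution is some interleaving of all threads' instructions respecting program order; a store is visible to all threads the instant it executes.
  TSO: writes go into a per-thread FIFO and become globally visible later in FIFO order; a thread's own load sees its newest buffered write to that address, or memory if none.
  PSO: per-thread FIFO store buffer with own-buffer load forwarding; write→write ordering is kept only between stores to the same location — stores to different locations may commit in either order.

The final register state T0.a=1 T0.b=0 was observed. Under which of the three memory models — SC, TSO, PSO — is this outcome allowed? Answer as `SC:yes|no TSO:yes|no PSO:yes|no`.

outcome vector order: (T0.a,T0.b)
under SC → <0 0> <0 2> <1 2>
under TSO → <0 0> <0 2> <1 2>
under PSO → <0 0> <0 2> <1 0> <1 2>
target <1 0> ∈ {PSO}

SC:no TSO:no PSO:yes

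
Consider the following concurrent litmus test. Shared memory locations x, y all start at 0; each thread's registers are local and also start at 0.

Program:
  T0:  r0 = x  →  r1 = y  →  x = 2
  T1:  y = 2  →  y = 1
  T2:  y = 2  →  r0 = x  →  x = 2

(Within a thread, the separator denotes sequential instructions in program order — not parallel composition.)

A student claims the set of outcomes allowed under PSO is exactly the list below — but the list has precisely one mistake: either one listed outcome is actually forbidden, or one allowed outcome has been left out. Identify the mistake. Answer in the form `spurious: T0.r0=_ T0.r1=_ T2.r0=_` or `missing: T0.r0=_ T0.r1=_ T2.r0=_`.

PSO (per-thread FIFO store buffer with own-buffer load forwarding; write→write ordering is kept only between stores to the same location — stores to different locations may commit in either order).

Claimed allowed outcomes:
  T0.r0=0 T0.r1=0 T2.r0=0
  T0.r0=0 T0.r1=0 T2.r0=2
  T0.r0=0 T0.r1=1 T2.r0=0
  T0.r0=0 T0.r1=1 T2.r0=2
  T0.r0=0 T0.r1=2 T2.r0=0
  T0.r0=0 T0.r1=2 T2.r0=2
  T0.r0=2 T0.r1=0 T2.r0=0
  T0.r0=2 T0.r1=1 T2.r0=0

outcome vector order: (T0.r0,T0.r1,T2.r0)
[PSO] allowed = {<0 0 0>, <0 0 2>, <0 1 0>, <0 1 2>, <0 2 0>, <0 2 2>, <2 0 0>, <2 1 0>, <2 2 0>}
PSO∖claimed = {<2 2 0>}

missing: T0.r0=2 T0.r1=2 T2.r0=0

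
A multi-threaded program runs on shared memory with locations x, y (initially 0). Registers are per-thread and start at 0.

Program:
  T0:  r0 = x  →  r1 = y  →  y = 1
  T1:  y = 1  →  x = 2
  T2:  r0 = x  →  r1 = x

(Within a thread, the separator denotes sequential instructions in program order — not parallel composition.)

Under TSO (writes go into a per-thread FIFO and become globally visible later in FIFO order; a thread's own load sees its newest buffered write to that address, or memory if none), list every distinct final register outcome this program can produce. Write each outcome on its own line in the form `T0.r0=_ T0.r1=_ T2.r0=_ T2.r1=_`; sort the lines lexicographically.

T0.r0=0 T0.r1=0 T2.r0=0 T2.r1=0
T0.r0=0 T0.r1=0 T2.r0=0 T2.r1=2
T0.r0=0 T0.r1=0 T2.r0=2 T2.r1=2
T0.r0=0 T0.r1=1 T2.r0=0 T2.r1=0
T0.r0=0 T0.r1=1 T2.r0=0 T2.r1=2
T0.r0=0 T0.r1=1 T2.r0=2 T2.r1=2
T0.r0=2 T0.r1=1 T2.r0=0 T2.r1=0
T0.r0=2 T0.r1=1 T2.r0=0 T2.r1=2
T0.r0=2 T0.r1=1 T2.r0=2 T2.r1=2

outcome vector order: (T0.r0,T0.r1,T2.r0,T2.r1)
|TSO outcomes| = 9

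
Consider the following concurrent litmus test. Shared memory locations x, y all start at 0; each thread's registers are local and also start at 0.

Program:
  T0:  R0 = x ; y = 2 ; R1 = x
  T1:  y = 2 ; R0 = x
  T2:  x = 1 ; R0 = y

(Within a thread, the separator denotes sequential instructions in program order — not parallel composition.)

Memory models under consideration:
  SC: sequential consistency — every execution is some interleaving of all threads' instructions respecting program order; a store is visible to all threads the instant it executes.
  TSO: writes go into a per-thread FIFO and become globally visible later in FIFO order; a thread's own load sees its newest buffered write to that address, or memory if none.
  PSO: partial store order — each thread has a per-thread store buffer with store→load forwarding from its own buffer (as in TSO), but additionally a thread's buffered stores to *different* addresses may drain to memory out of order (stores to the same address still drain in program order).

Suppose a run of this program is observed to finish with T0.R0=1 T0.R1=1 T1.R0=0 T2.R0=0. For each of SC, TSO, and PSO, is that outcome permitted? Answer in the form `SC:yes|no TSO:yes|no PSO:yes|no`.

SC:no TSO:yes PSO:yes

outcome vector order: (T0.R0,T0.R1,T1.R0,T2.R0)
[SC] allowed = {<0 0 0 2>, <0 0 1 2>, <0 1 0 2>, <0 1 1 0>, <0 1 1 2>, <1 1 0 2>, <1 1 1 0>, <1 1 1 2>}
[TSO] allowed = {<0 0 0 0>, <0 0 0 2>, <0 0 1 0>, <0 0 1 2>, <0 1 0 0>, <0 1 0 2>, <0 1 1 0>, <0 1 1 2>, <1 1 0 0>, <1 1 0 2>, <1 1 1 0>, <1 1 1 2>}
[PSO] allowed = {<0 0 0 0>, <0 0 0 2>, <0 0 1 0>, <0 0 1 2>, <0 1 0 0>, <0 1 0 2>, <0 1 1 0>, <0 1 1 2>, <1 1 0 0>, <1 1 0 2>, <1 1 1 0>, <1 1 1 2>}
target <1 1 0 0> ∈ {TSO,PSO}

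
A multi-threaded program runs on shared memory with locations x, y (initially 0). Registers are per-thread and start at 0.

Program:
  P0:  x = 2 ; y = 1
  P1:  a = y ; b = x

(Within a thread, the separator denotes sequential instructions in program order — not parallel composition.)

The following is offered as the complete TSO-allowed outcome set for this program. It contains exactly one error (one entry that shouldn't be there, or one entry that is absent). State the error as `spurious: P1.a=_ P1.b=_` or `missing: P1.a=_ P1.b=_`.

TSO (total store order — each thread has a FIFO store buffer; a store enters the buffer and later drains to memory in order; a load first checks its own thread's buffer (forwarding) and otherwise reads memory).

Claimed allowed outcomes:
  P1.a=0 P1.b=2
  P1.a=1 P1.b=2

missing: P1.a=0 P1.b=0

outcome vector order: (P1.a,P1.b)
TSO: 3 outcomes — {00 02 12}
TSO∖claimed = {00}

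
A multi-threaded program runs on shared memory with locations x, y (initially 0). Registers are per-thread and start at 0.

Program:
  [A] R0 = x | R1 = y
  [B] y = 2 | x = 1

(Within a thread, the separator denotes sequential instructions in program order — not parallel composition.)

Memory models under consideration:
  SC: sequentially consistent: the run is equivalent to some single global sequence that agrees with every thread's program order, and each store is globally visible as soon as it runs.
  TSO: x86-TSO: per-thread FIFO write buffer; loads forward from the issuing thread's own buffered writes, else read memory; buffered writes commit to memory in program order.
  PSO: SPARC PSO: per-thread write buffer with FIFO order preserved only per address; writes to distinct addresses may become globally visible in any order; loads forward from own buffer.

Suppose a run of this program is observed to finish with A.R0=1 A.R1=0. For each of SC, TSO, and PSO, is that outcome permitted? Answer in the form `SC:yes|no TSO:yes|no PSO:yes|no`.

SC:no TSO:no PSO:yes

outcome vector order: (A.R0,A.R1)
[SC] allowed = {0/0; 0/2; 1/2}
[TSO] allowed = {0/0; 0/2; 1/2}
[PSO] allowed = {0/0; 0/2; 1/0; 1/2}
target 1/0 ∈ {PSO}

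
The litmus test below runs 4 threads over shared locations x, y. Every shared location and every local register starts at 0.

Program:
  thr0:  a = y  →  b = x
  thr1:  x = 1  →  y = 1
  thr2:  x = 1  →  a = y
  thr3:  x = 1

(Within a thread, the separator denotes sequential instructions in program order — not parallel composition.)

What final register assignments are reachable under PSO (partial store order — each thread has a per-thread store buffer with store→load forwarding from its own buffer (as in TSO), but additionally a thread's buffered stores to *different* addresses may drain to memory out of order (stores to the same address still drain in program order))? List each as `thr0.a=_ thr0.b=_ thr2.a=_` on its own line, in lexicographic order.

thr0.a=0 thr0.b=0 thr2.a=0
thr0.a=0 thr0.b=0 thr2.a=1
thr0.a=0 thr0.b=1 thr2.a=0
thr0.a=0 thr0.b=1 thr2.a=1
thr0.a=1 thr0.b=0 thr2.a=0
thr0.a=1 thr0.b=0 thr2.a=1
thr0.a=1 thr0.b=1 thr2.a=0
thr0.a=1 thr0.b=1 thr2.a=1

outcome vector order: (thr0.a,thr0.b,thr2.a)
|PSO outcomes| = 8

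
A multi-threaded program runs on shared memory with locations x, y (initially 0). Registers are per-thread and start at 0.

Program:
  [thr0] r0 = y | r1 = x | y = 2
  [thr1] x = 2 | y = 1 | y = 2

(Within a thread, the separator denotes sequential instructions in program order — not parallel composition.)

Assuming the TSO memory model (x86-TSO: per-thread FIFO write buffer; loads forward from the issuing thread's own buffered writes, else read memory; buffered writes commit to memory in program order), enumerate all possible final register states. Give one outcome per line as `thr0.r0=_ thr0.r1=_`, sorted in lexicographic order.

outcome vector order: (thr0.r0,thr0.r1)
|TSO outcomes| = 4

thr0.r0=0 thr0.r1=0
thr0.r0=0 thr0.r1=2
thr0.r0=1 thr0.r1=2
thr0.r0=2 thr0.r1=2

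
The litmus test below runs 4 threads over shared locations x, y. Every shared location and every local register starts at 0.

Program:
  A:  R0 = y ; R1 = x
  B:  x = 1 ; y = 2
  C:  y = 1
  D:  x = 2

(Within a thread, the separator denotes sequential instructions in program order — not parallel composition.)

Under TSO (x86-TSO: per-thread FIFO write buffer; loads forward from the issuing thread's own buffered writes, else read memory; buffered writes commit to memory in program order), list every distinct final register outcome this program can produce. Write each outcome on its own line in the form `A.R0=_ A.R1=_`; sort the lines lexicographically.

outcome vector order: (A.R0,A.R1)
|TSO outcomes| = 8

A.R0=0 A.R1=0
A.R0=0 A.R1=1
A.R0=0 A.R1=2
A.R0=1 A.R1=0
A.R0=1 A.R1=1
A.R0=1 A.R1=2
A.R0=2 A.R1=1
A.R0=2 A.R1=2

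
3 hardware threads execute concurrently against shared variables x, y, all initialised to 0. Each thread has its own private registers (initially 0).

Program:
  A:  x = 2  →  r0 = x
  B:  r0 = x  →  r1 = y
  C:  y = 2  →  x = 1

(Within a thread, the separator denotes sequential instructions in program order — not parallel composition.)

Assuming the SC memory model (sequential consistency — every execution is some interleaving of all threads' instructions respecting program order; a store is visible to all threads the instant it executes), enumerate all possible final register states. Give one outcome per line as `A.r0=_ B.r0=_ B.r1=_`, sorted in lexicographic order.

outcome vector order: (A.r0,B.r0,B.r1)
|SC outcomes| = 10

A.r0=1 B.r0=0 B.r1=0
A.r0=1 B.r0=0 B.r1=2
A.r0=1 B.r0=1 B.r1=2
A.r0=1 B.r0=2 B.r1=0
A.r0=1 B.r0=2 B.r1=2
A.r0=2 B.r0=0 B.r1=0
A.r0=2 B.r0=0 B.r1=2
A.r0=2 B.r0=1 B.r1=2
A.r0=2 B.r0=2 B.r1=0
A.r0=2 B.r0=2 B.r1=2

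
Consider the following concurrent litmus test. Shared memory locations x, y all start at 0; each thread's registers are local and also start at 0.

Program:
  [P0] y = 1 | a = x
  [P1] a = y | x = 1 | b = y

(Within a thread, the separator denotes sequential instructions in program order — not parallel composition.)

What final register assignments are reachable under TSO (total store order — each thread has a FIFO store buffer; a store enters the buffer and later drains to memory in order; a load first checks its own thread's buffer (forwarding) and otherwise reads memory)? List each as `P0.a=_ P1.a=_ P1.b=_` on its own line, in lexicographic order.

P0.a=0 P1.a=0 P1.b=0
P0.a=0 P1.a=0 P1.b=1
P0.a=0 P1.a=1 P1.b=1
P0.a=1 P1.a=0 P1.b=0
P0.a=1 P1.a=0 P1.b=1
P0.a=1 P1.a=1 P1.b=1

outcome vector order: (P0.a,P1.a,P1.b)
|TSO outcomes| = 6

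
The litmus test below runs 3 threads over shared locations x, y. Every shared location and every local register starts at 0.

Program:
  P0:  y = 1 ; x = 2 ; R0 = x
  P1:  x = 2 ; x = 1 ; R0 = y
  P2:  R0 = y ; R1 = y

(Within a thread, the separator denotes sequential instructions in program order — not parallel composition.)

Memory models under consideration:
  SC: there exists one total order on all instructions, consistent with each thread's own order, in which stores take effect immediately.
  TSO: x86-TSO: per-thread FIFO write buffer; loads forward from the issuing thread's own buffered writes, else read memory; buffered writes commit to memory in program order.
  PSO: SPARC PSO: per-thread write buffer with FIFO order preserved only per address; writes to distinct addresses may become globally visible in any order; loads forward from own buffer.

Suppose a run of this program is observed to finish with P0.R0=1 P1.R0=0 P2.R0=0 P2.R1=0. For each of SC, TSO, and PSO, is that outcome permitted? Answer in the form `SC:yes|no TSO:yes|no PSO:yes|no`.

outcome vector order: (P0.R0,P1.R0,P2.R0,P2.R1)
SC: 9 outcomes — {1/1/0/0, 1/1/0/1, 1/1/1/1, 2/0/0/0, 2/0/0/1, 2/0/1/1, 2/1/0/0, 2/1/0/1, 2/1/1/1}
TSO: 12 outcomes — {1/0/0/0, 1/0/0/1, 1/0/1/1, 1/1/0/0, 1/1/0/1, 1/1/1/1, 2/0/0/0, 2/0/0/1, 2/0/1/1, 2/1/0/0, 2/1/0/1, 2/1/1/1}
PSO: 12 outcomes — {1/0/0/0, 1/0/0/1, 1/0/1/1, 1/1/0/0, 1/1/0/1, 1/1/1/1, 2/0/0/0, 2/0/0/1, 2/0/1/1, 2/1/0/0, 2/1/0/1, 2/1/1/1}
target 1/0/0/0 ∈ {TSO,PSO}

SC:no TSO:yes PSO:yes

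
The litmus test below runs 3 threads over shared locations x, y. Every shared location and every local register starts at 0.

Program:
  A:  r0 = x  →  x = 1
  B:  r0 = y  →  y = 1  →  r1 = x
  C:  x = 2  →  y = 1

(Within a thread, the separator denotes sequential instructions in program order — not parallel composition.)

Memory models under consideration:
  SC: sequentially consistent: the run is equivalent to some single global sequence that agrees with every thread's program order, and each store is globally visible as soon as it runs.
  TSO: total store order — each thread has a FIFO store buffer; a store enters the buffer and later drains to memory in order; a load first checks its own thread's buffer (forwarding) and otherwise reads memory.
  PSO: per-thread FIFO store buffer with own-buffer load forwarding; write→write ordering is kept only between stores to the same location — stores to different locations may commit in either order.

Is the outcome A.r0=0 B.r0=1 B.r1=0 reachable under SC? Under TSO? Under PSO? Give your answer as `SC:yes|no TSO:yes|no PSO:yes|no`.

outcome vector order: (A.r0,B.r0,B.r1)
[SC] allowed = {0/0/0, 0/0/1, 0/0/2, 0/1/1, 0/1/2, 2/0/0, 2/0/1, 2/0/2, 2/1/1, 2/1/2}
[TSO] allowed = {0/0/0, 0/0/1, 0/0/2, 0/1/1, 0/1/2, 2/0/0, 2/0/1, 2/0/2, 2/1/1, 2/1/2}
[PSO] allowed = {0/0/0, 0/0/1, 0/0/2, 0/1/0, 0/1/1, 0/1/2, 2/0/0, 2/0/1, 2/0/2, 2/1/0, 2/1/1, 2/1/2}
target 0/1/0 ∈ {PSO}

SC:no TSO:no PSO:yes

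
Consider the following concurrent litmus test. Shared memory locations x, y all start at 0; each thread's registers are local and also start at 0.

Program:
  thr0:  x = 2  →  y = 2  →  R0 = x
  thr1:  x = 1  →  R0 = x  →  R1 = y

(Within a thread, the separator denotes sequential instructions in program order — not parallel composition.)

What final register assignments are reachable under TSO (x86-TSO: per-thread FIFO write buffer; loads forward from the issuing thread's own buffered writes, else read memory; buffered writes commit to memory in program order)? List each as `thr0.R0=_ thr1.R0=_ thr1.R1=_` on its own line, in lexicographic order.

thr0.R0=1 thr1.R0=1 thr1.R1=0
thr0.R0=1 thr1.R0=1 thr1.R1=2
thr0.R0=2 thr1.R0=1 thr1.R1=0
thr0.R0=2 thr1.R0=1 thr1.R1=2
thr0.R0=2 thr1.R0=2 thr1.R1=0
thr0.R0=2 thr1.R0=2 thr1.R1=2

outcome vector order: (thr0.R0,thr1.R0,thr1.R1)
|TSO outcomes| = 6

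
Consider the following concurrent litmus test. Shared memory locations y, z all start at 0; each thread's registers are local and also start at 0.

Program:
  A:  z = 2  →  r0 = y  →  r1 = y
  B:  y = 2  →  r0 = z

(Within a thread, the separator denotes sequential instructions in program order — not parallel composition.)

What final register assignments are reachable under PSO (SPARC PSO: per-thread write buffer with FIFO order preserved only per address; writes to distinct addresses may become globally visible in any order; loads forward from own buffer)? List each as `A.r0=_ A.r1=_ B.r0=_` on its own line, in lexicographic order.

outcome vector order: (A.r0,A.r1,B.r0)
|PSO outcomes| = 6

A.r0=0 A.r1=0 B.r0=0
A.r0=0 A.r1=0 B.r0=2
A.r0=0 A.r1=2 B.r0=0
A.r0=0 A.r1=2 B.r0=2
A.r0=2 A.r1=2 B.r0=0
A.r0=2 A.r1=2 B.r0=2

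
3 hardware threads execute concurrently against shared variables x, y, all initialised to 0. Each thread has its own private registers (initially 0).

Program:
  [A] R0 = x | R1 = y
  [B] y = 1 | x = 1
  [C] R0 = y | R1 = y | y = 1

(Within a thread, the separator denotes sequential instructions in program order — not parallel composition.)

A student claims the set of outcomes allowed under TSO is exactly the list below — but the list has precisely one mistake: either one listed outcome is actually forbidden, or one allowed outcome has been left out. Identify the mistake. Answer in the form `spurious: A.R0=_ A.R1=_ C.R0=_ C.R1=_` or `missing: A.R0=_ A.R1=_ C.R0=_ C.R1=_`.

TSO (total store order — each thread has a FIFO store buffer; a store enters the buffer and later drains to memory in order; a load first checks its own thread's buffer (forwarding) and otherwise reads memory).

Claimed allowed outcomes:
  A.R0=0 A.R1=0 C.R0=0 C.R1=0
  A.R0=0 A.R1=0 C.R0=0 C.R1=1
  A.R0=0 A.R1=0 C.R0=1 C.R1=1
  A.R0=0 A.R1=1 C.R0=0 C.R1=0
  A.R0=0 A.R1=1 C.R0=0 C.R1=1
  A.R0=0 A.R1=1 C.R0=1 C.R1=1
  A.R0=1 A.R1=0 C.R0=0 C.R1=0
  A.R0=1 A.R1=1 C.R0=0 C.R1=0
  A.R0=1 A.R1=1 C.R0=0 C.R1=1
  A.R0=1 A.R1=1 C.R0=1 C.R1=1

outcome vector order: (A.R0,A.R1,C.R0,C.R1)
TSO (9): 0/0/0/0 0/0/0/1 0/0/1/1 0/1/0/0 0/1/0/1 0/1/1/1 1/1/0/0 1/1/0/1 1/1/1/1
claimed∖TSO = {1/0/0/0}

spurious: A.R0=1 A.R1=0 C.R0=0 C.R1=0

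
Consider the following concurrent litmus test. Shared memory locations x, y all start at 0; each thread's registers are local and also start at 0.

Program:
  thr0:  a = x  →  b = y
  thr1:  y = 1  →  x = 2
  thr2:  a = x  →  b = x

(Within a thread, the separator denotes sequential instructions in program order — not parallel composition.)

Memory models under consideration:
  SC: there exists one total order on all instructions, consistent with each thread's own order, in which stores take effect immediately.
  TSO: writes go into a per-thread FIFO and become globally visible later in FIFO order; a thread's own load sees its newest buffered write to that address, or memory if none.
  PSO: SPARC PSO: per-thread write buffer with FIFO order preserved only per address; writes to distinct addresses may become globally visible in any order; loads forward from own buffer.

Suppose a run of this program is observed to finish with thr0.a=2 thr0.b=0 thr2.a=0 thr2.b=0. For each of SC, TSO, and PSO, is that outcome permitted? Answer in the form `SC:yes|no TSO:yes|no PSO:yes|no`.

outcome vector order: (thr0.a,thr0.b,thr2.a,thr2.b)
under SC → 0000; 0002; 0022; 0100; 0102; 0122; 2100; 2102; 2122
under TSO → 0000; 0002; 0022; 0100; 0102; 0122; 2100; 2102; 2122
under PSO → 0000; 0002; 0022; 0100; 0102; 0122; 2000; 2002; 2022; 2100; 2102; 2122
target 2000 ∈ {PSO}

SC:no TSO:no PSO:yes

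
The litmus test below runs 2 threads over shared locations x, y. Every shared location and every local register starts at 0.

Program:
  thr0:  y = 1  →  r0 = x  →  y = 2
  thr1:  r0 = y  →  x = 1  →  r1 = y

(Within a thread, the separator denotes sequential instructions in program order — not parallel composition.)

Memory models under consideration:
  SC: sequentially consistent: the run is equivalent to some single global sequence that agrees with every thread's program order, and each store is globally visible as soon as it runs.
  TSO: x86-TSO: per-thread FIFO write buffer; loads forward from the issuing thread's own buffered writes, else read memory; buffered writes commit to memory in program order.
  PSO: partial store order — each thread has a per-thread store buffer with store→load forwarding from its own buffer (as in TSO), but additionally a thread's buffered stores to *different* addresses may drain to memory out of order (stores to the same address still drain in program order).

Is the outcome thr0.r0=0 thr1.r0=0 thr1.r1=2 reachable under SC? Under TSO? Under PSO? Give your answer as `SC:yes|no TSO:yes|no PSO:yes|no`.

SC:yes TSO:yes PSO:yes

outcome vector order: (thr0.r0,thr1.r0,thr1.r1)
SC (10): <0 0 1>, <0 0 2>, <0 1 1>, <0 1 2>, <0 2 2>, <1 0 0>, <1 0 1>, <1 0 2>, <1 1 1>, <1 1 2>
TSO (11): <0 0 0>, <0 0 1>, <0 0 2>, <0 1 1>, <0 1 2>, <0 2 2>, <1 0 0>, <1 0 1>, <1 0 2>, <1 1 1>, <1 1 2>
PSO (11): <0 0 0>, <0 0 1>, <0 0 2>, <0 1 1>, <0 1 2>, <0 2 2>, <1 0 0>, <1 0 1>, <1 0 2>, <1 1 1>, <1 1 2>
target <0 0 2> ∈ {SC,TSO,PSO}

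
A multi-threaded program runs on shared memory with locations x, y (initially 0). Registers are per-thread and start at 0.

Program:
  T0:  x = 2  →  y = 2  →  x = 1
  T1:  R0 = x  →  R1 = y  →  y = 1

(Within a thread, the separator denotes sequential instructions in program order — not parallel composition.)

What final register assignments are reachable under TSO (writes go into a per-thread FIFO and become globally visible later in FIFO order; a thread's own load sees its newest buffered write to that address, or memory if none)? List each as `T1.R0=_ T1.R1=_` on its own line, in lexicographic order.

T1.R0=0 T1.R1=0
T1.R0=0 T1.R1=2
T1.R0=1 T1.R1=2
T1.R0=2 T1.R1=0
T1.R0=2 T1.R1=2

outcome vector order: (T1.R0,T1.R1)
|TSO outcomes| = 5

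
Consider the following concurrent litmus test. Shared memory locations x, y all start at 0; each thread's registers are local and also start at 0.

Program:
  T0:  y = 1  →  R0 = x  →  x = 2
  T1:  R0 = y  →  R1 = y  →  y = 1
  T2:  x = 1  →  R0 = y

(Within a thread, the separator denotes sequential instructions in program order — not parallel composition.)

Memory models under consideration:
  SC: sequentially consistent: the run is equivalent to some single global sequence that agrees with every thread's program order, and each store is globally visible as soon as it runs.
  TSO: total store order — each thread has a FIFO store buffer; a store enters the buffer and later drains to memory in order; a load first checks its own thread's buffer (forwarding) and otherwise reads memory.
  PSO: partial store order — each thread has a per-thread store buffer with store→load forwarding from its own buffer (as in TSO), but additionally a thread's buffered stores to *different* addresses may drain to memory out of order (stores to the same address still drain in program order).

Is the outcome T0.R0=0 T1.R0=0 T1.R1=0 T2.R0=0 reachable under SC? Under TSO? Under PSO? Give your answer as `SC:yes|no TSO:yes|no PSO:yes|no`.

SC:no TSO:yes PSO:yes

outcome vector order: (T0.R0,T1.R0,T1.R1,T2.R0)
[SC] allowed = {<0 0 0 1>, <0 0 1 1>, <0 1 1 1>, <1 0 0 0>, <1 0 0 1>, <1 0 1 0>, <1 0 1 1>, <1 1 1 0>, <1 1 1 1>}
[TSO] allowed = {<0 0 0 0>, <0 0 0 1>, <0 0 1 0>, <0 0 1 1>, <0 1 1 0>, <0 1 1 1>, <1 0 0 0>, <1 0 0 1>, <1 0 1 0>, <1 0 1 1>, <1 1 1 0>, <1 1 1 1>}
[PSO] allowed = {<0 0 0 0>, <0 0 0 1>, <0 0 1 0>, <0 0 1 1>, <0 1 1 0>, <0 1 1 1>, <1 0 0 0>, <1 0 0 1>, <1 0 1 0>, <1 0 1 1>, <1 1 1 0>, <1 1 1 1>}
target <0 0 0 0> ∈ {TSO,PSO}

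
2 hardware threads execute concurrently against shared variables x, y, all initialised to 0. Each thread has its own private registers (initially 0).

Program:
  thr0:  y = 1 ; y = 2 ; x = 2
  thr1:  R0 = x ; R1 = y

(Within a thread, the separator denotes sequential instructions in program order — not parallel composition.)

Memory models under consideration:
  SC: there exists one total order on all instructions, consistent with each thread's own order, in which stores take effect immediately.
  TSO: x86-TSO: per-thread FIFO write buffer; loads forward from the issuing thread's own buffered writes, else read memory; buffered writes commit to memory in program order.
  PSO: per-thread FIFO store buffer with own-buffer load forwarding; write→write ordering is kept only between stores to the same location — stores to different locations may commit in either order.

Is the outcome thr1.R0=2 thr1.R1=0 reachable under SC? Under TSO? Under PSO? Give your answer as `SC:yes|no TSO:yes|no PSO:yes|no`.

SC:no TSO:no PSO:yes

outcome vector order: (thr1.R0,thr1.R1)
under SC → <0 0>; <0 1>; <0 2>; <2 2>
under TSO → <0 0>; <0 1>; <0 2>; <2 2>
under PSO → <0 0>; <0 1>; <0 2>; <2 0>; <2 1>; <2 2>
target <2 0> ∈ {PSO}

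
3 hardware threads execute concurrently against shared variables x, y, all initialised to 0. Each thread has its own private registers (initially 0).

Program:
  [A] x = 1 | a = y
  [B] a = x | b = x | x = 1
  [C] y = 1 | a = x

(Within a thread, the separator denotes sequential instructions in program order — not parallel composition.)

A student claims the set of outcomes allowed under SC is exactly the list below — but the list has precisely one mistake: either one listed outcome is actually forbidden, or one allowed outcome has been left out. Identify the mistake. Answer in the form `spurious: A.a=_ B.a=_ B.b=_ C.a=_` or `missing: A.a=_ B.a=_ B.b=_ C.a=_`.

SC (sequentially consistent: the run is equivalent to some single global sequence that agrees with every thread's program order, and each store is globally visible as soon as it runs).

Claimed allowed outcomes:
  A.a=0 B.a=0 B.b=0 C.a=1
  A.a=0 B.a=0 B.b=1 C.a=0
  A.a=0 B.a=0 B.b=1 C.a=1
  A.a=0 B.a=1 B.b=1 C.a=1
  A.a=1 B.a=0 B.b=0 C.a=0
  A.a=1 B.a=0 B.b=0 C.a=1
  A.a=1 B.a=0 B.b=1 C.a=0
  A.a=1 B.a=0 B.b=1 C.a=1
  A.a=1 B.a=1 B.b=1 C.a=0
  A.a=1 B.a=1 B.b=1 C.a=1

spurious: A.a=0 B.a=0 B.b=1 C.a=0

outcome vector order: (A.a,B.a,B.b,C.a)
SC (9): 0001; 0011; 0111; 1000; 1001; 1010; 1011; 1110; 1111
claimed∖SC = {0010}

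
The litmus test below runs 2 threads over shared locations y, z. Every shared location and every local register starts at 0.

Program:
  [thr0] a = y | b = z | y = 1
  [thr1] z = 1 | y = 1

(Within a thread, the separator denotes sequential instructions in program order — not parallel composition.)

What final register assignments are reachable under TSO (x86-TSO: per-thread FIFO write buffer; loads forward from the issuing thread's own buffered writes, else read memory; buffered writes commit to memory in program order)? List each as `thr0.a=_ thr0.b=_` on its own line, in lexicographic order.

thr0.a=0 thr0.b=0
thr0.a=0 thr0.b=1
thr0.a=1 thr0.b=1

outcome vector order: (thr0.a,thr0.b)
|TSO outcomes| = 3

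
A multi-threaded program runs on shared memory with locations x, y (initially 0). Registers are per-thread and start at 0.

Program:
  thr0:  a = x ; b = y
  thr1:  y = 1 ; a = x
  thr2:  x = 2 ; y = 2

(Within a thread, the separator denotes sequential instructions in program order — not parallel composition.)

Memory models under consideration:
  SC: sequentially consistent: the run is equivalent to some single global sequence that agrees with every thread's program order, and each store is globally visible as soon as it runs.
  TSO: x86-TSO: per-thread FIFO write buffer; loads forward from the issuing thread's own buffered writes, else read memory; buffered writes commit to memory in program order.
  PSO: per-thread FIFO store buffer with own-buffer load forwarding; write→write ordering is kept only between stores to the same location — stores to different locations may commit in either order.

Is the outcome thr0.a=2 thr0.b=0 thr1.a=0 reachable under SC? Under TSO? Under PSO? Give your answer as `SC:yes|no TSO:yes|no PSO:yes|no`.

SC:no TSO:yes PSO:yes

outcome vector order: (thr0.a,thr0.b,thr1.a)
under SC → 000, 002, 010, 012, 020, 022, 202, 210, 212, 220, 222
under TSO → 000, 002, 010, 012, 020, 022, 200, 202, 210, 212, 220, 222
under PSO → 000, 002, 010, 012, 020, 022, 200, 202, 210, 212, 220, 222
target 200 ∈ {TSO,PSO}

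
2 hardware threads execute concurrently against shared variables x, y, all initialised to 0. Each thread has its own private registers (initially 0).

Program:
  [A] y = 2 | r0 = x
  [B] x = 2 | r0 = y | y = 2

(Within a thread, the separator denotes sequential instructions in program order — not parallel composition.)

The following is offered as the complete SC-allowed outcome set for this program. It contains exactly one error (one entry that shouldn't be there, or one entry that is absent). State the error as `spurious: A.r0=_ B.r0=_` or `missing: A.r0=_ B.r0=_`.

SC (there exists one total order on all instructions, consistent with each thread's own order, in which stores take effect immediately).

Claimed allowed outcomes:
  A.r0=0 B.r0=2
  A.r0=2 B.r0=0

missing: A.r0=2 B.r0=2

outcome vector order: (A.r0,B.r0)
SC (3): (0,2) (2,0) (2,2)
SC∖claimed = {(2,2)}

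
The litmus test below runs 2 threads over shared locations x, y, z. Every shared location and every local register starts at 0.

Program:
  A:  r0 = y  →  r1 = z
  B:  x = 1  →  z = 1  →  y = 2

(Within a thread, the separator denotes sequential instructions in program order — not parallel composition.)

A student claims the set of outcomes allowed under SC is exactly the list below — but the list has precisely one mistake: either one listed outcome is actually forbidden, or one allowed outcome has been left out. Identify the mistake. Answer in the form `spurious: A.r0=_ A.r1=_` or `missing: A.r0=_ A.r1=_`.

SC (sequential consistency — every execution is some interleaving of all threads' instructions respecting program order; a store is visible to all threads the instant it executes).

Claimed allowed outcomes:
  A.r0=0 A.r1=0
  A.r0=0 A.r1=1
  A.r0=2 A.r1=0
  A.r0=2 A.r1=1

spurious: A.r0=2 A.r1=0

outcome vector order: (A.r0,A.r1)
under SC → 0/0 0/1 2/1
claimed∖SC = {2/0}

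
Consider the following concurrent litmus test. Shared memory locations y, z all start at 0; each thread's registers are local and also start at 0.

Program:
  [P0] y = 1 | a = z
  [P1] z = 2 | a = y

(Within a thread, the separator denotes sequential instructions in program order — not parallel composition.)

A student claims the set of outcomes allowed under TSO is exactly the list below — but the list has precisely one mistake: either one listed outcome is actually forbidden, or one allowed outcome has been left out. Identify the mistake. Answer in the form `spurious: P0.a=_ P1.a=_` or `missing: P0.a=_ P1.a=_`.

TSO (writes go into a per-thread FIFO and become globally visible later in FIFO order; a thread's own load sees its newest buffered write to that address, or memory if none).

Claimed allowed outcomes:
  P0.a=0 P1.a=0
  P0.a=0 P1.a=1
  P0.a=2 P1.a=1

missing: P0.a=2 P1.a=0

outcome vector order: (P0.a,P1.a)
[TSO] allowed = {(0,0); (0,1); (2,0); (2,1)}
TSO∖claimed = {(2,0)}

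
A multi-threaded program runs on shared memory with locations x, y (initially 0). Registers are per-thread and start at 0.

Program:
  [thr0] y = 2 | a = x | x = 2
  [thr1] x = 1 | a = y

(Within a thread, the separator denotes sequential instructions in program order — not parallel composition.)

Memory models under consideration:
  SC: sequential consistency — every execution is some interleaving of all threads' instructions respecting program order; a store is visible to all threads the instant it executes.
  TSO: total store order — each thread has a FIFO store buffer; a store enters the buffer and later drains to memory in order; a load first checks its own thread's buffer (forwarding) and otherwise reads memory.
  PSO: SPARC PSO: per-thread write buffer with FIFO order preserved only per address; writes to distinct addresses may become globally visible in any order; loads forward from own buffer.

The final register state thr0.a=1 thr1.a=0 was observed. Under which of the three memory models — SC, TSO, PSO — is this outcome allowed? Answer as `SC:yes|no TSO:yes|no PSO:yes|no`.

outcome vector order: (thr0.a,thr1.a)
SC (3): (0,2), (1,0), (1,2)
TSO (4): (0,0), (0,2), (1,0), (1,2)
PSO (4): (0,0), (0,2), (1,0), (1,2)
target (1,0) ∈ {SC,TSO,PSO}

SC:yes TSO:yes PSO:yes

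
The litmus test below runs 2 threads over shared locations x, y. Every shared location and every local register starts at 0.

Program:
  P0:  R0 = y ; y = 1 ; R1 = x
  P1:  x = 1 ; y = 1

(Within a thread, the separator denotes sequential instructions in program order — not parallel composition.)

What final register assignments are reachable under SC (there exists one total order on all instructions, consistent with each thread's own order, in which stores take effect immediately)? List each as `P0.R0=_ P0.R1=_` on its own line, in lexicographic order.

outcome vector order: (P0.R0,P0.R1)
|SC outcomes| = 3

P0.R0=0 P0.R1=0
P0.R0=0 P0.R1=1
P0.R0=1 P0.R1=1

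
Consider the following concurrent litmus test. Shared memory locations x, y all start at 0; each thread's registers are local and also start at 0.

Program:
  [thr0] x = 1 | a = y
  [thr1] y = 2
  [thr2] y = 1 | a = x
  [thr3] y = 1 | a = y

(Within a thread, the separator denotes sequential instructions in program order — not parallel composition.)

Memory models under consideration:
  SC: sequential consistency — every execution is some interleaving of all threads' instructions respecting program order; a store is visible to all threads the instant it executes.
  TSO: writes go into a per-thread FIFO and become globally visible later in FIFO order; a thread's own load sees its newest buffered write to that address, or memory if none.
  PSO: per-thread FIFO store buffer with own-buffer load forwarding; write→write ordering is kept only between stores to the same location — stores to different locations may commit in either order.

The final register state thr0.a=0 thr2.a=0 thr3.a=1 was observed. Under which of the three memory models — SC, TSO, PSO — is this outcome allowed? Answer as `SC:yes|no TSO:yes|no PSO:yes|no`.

outcome vector order: (thr0.a,thr2.a,thr3.a)
SC (10): 011; 012; 101; 102; 111; 112; 201; 202; 211; 212
TSO (12): 001; 002; 011; 012; 101; 102; 111; 112; 201; 202; 211; 212
PSO (12): 001; 002; 011; 012; 101; 102; 111; 112; 201; 202; 211; 212
target 001 ∈ {TSO,PSO}

SC:no TSO:yes PSO:yes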